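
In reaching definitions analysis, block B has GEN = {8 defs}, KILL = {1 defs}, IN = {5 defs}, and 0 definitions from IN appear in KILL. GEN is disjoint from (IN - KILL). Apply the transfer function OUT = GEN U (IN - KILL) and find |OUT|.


IN - KILL: 5 - 0 = 5 surviving definitions
OUT = GEN + surviving = 8 + 5 = 13

13


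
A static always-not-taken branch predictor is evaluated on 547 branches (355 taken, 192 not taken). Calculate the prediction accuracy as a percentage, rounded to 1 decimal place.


Predictor: always-not-taken
Correct predictions = 192
Accuracy = 192 / 547 * 100 = 35.1%

35.1


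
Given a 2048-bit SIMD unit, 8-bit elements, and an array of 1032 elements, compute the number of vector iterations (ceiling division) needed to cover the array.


Width = 2048 / 8 = 256 elements per vector op
Iterations = ceil(1032 / 256) = 5

5


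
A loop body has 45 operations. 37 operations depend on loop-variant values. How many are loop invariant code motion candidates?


Invariant candidates = total - loop-dependent
= 45 - 37 = 8

8


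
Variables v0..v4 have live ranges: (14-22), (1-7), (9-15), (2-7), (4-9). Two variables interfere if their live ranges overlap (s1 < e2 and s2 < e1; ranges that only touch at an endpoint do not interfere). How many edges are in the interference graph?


Check all pairs for overlapping intervals.
Two intervals (s1,e1) and (s2,e2) overlap if s1 < e2 and s2 < e1.
v0 (14-22) vs v1..v4: overlaps v2 -> 1
v1 (1-7) vs v2..v4: overlaps v3, v4 -> 2
v2 (9-15) vs v3..v4: overlaps none -> 0
v3 (2-7) vs v4: overlaps v4 -> 1
Total overlapping pairs = 1 + 2 + 0 + 1 = 4

4


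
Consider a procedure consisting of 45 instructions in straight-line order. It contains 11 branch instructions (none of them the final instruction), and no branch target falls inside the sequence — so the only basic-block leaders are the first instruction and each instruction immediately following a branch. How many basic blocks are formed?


With no in-sequence branch targets, the leaders are the first instruction plus the instruction after each branch.
Number of basic blocks = branches + 1
= 11 + 1 = 12

12


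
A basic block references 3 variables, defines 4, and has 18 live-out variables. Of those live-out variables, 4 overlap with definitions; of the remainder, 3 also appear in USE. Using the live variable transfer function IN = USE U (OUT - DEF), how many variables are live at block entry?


OUT - DEF: 18 - 4 = 14
|IN| = |USE| + |OUT - DEF| - |USE ∩ (OUT - DEF)| = 3 + 14 - 3 = 14

14


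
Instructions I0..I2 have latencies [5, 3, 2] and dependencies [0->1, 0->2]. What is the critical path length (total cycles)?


Compute longest path through dependency graph: dist(Ik) = max over predecessors of dist + latency(Ik).
dist(I0) = latency 5 = 5
dist(I1) = dist(I0) + 3 = 5 + 3 = 8
dist(I2) = dist(I0) + 2 = 5 + 2 = 7
Critical path = max dist = 8

8


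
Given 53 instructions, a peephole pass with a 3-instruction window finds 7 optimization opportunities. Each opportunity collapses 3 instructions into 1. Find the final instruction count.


Each match removes 2 instructions.
Total removed = 7 * 2 = 14
Remaining = 53 - 14 = 39

39


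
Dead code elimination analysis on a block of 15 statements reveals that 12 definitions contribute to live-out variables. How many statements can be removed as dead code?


Dead code = total statements - live definitions
= 15 - 12 = 3

3


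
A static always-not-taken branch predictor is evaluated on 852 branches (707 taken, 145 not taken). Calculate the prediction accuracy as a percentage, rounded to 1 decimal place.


Predictor: always-not-taken
Correct predictions = 145
Accuracy = 145 / 852 * 100 = 17.0%

17.0


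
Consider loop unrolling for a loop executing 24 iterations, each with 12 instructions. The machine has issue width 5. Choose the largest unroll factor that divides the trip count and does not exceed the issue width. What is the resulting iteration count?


Largest divisor of 24 <= 5 is 4
New iterations = 24 / 4 = 6

6


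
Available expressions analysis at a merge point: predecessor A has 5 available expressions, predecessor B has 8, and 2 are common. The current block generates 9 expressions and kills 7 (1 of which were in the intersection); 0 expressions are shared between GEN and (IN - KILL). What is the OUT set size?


IN = intersection of predecessors = 2
IN - KILL = 2 - 1 = 1
|OUT| = |GEN| + |IN - KILL| - |GEN ∩ (IN - KILL)| = 9 + 1 - 0 = 10

10


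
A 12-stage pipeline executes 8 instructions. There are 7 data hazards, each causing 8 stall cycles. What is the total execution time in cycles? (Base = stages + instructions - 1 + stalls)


Base cycles = 12 + 8 - 1 = 19
Total stalls = 7 * 8 = 56
Total = 19 + 56 = 75

75


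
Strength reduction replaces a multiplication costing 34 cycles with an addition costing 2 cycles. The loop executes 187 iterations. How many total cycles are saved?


Per-iteration saving = 34 - 2 = 32
Total saved = 187 * 32 = 5984

5984


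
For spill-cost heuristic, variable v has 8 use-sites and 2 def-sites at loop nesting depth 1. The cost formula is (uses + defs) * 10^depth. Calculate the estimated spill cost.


uses + defs = 8 + 2 = 10
10^1 = 10
Spill cost = 10 * 10 = 100

100


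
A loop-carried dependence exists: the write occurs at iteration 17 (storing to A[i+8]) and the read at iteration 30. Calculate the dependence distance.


Distance = read iteration - write iteration
= 30 - 17 = 13

13


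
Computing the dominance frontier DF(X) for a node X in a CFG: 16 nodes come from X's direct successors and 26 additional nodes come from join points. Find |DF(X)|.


DF(X) = direct successor contributions + join point contributions
= 16 + 26 = 42

42


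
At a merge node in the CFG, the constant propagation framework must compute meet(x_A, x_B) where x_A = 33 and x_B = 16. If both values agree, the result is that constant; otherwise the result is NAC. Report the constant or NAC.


Meet operation: if both paths give the same constant, result is that constant; if they differ, result is NAC (not-a-constant).
Path A: 33, Path B: 16 -> differ
Result: not-a-constant -> NAC

NAC


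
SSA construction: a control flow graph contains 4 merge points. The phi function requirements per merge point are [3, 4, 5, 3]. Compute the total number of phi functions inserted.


Total phi functions = sum of phi functions at each join node
= 3 + 4 + 5 + 3 = 15

15


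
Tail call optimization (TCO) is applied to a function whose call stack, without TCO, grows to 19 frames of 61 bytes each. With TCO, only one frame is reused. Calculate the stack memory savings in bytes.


Without TCO: 19 * 61 = 1159 bytes
With TCO: reuse 1 frame = 61 bytes
Savings = 1159 - 61 = 1098

1098


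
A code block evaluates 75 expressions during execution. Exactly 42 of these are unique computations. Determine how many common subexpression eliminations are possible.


CSE count = total expressions - unique expressions
= 75 - 42 = 33

33


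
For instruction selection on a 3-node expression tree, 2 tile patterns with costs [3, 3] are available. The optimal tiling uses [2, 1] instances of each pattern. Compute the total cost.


Total cost = sum(count_i * cost_i)
= 2*3 + 1*3
= 9

9


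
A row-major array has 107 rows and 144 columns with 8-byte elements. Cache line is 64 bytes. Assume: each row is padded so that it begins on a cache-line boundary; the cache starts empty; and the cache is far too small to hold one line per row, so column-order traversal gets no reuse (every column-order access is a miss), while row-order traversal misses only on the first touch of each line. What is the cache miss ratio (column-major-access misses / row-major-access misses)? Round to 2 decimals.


Each row occupies 144 * 8 = 1152 bytes and starts on a line boundary, so it spans ceil(1152 / 64) = 18 cache lines.
Row-major traversal misses (one per line touched): 107 * ceil(144 * 8 / 64) = 1926
Column-major traversal misses (no reuse, every access misses): 107 * 144 = 15408
Ratio = 15408 / 1926 = 8.0

8.0


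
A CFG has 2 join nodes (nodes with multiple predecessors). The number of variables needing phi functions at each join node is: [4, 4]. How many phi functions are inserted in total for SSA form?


Total phi functions = sum of phi functions at each join node
= 4 + 4 = 8

8


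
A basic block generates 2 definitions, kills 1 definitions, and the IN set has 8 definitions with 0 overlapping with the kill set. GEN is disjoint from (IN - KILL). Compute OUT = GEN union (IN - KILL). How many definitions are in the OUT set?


IN - KILL: 8 - 0 = 8 surviving definitions
OUT = GEN + surviving = 2 + 8 = 10

10


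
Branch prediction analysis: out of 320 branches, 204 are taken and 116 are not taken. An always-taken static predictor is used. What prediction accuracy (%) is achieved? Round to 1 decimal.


Predictor: always-taken
Correct predictions = 204
Accuracy = 204 / 320 * 100 = 63.7%

63.7


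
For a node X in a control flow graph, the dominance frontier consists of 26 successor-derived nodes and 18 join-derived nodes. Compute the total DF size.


DF(X) = direct successor contributions + join point contributions
= 26 + 18 = 44

44


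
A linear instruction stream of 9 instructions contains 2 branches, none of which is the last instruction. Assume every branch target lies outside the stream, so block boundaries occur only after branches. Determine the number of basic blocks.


With no in-sequence branch targets, the leaders are the first instruction plus the instruction after each branch.
Number of basic blocks = branches + 1
= 2 + 1 = 3

3


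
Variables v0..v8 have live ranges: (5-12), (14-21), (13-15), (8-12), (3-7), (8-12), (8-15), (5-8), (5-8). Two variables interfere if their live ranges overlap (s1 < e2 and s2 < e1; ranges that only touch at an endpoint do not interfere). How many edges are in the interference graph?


Check all pairs for overlapping intervals.
Two intervals (s1,e1) and (s2,e2) overlap if s1 < e2 and s2 < e1.
v0 (5-12) vs v1..v8: overlaps v3, v4, v5, v6, v7, v8 -> 6
v1 (14-21) vs v2..v8: overlaps v2, v6 -> 2
v2 (13-15) vs v3..v8: overlaps v6 -> 1
v3 (8-12) vs v4..v8: overlaps v5, v6 -> 2
v4 (3-7) vs v5..v8: overlaps v7, v8 -> 2
v5 (8-12) vs v6..v8: overlaps v6 -> 1
v6 (8-15) vs v7..v8: overlaps none -> 0
v7 (5-8) vs v8: overlaps v8 -> 1
Total overlapping pairs = 6 + 2 + 1 + 2 + 2 + 1 + 0 + 1 = 15

15


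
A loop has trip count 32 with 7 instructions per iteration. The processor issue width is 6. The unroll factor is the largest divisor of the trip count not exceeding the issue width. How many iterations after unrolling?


Largest divisor of 32 <= 6 is 4
New iterations = 32 / 4 = 8

8


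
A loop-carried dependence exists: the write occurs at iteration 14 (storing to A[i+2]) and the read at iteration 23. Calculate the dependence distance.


Distance = read iteration - write iteration
= 23 - 14 = 9

9


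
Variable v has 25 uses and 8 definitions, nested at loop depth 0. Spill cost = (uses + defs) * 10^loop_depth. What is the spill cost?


uses + defs = 25 + 8 = 33
10^0 = 1
Spill cost = 33 * 1 = 33

33


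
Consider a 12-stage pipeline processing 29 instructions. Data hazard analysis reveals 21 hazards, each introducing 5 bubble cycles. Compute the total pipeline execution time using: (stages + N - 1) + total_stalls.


Base cycles = 12 + 29 - 1 = 40
Total stalls = 21 * 5 = 105
Total = 40 + 105 = 145

145


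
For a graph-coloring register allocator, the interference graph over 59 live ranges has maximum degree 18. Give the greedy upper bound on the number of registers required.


Greedy coloring never needs more than (max_degree + 1) colors: when coloring a vertex, at most max_degree neighbors are already colored.
Upper bound = 18 + 1 = 19

19


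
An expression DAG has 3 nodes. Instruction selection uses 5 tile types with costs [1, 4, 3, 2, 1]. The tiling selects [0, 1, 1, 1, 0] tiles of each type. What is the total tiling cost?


Total cost = sum(count_i * cost_i)
= 0*1 + 1*4 + 1*3 + 1*2 + 0*1
= 9

9


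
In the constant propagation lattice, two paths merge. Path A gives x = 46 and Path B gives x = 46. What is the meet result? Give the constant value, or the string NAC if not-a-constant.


Meet operation: if both paths give the same constant, result is that constant; if they differ, result is NAC (not-a-constant).
Path A: 46, Path B: 46 -> equal
Result: constant -> 46

46


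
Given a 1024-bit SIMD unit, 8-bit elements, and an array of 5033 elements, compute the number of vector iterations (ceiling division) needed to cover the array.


Width = 1024 / 8 = 128 elements per vector op
Iterations = ceil(5033 / 128) = 40

40


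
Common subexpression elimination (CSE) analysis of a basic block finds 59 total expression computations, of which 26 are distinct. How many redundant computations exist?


CSE count = total expressions - unique expressions
= 59 - 26 = 33

33


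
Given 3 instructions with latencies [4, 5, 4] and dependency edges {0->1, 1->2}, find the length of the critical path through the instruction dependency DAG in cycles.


Compute longest path through dependency graph: dist(Ik) = max over predecessors of dist + latency(Ik).
dist(I0) = latency 4 = 4
dist(I1) = dist(I0) + 5 = 4 + 5 = 9
dist(I2) = dist(I1) + 4 = 9 + 4 = 13
Critical path = max dist = 13

13


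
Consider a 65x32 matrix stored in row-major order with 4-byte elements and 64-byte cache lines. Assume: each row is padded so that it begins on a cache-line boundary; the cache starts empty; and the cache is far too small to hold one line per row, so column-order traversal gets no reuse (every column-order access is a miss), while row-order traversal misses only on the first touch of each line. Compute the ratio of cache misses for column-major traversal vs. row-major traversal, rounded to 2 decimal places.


Each row occupies 32 * 4 = 128 bytes and starts on a line boundary, so it spans ceil(128 / 64) = 2 cache lines.
Row-major traversal misses (one per line touched): 65 * ceil(32 * 4 / 64) = 130
Column-major traversal misses (no reuse, every access misses): 65 * 32 = 2080
Ratio = 2080 / 130 = 16.0

16.0


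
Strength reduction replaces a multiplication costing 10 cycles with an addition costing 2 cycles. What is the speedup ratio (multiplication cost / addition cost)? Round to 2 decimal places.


Ratio = mult_cost / add_cost = 10 / 2 = 5.0

5.0


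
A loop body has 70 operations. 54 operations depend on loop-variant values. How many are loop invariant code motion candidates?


Invariant candidates = total - loop-dependent
= 70 - 54 = 16

16


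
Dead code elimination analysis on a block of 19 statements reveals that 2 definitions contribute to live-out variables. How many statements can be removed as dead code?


Dead code = total statements - live definitions
= 19 - 2 = 17

17


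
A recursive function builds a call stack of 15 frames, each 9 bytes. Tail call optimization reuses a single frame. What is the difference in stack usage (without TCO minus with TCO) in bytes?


Without TCO: 15 * 9 = 135 bytes
With TCO: reuse 1 frame = 9 bytes
Savings = 135 - 9 = 126

126


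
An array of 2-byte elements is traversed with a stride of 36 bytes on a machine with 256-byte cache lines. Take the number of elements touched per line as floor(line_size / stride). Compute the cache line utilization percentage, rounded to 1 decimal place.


Elements per cache line = floor(256 / 36) = 7
Bytes used = 7 * 2 = 14
Utilization = 14 / 256 * 100 = 5.5%

5.5


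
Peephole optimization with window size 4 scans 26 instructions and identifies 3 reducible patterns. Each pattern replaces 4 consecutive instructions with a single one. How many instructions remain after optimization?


Each match removes 3 instructions.
Total removed = 3 * 3 = 9
Remaining = 26 - 9 = 17

17


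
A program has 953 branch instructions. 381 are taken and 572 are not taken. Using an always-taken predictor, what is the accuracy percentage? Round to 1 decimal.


Predictor: always-taken
Correct predictions = 381
Accuracy = 381 / 953 * 100 = 40.0%

40.0


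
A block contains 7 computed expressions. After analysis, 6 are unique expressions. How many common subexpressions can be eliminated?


CSE count = total expressions - unique expressions
= 7 - 6 = 1

1


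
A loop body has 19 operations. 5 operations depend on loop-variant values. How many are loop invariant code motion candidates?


Invariant candidates = total - loop-dependent
= 19 - 5 = 14

14


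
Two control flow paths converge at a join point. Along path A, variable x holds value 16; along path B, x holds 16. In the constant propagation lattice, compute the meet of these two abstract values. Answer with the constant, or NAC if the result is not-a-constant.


Meet operation: if both paths give the same constant, result is that constant; if they differ, result is NAC (not-a-constant).
Path A: 16, Path B: 16 -> equal
Result: constant -> 16

16


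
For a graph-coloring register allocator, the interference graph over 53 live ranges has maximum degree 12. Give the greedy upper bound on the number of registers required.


Greedy coloring never needs more than (max_degree + 1) colors: when coloring a vertex, at most max_degree neighbors are already colored.
Upper bound = 12 + 1 = 13

13


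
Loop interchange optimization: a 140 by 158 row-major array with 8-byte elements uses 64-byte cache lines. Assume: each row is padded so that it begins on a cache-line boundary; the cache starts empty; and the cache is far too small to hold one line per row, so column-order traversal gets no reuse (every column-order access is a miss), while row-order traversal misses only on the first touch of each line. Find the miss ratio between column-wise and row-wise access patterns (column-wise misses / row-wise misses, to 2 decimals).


Each row occupies 158 * 8 = 1264 bytes and starts on a line boundary, so it spans ceil(1264 / 64) = 20 cache lines.
Row-major traversal misses (one per line touched): 140 * ceil(158 * 8 / 64) = 2800
Column-major traversal misses (no reuse, every access misses): 140 * 158 = 22120
Ratio = 22120 / 2800 = 7.9

7.9


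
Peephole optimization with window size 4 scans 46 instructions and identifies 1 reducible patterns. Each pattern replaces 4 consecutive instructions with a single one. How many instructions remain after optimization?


Each match removes 3 instructions.
Total removed = 1 * 3 = 3
Remaining = 46 - 3 = 43

43


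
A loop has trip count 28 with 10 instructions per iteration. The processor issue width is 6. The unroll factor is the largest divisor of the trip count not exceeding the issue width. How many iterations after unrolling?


Largest divisor of 28 <= 6 is 4
New iterations = 28 / 4 = 7

7


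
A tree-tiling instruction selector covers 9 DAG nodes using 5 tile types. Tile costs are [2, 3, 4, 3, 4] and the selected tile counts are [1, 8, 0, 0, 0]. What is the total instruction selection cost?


Total cost = sum(count_i * cost_i)
= 1*2 + 8*3 + 0*4 + 0*3 + 0*4
= 26

26


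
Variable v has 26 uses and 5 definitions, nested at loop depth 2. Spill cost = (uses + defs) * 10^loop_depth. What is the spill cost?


uses + defs = 26 + 5 = 31
10^2 = 100
Spill cost = 31 * 100 = 3100

3100


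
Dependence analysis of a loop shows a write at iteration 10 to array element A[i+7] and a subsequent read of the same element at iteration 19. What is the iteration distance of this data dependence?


Distance = read iteration - write iteration
= 19 - 10 = 9

9


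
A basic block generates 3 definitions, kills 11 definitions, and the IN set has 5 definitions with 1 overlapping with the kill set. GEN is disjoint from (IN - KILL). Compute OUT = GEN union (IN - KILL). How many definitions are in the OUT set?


IN - KILL: 5 - 1 = 4 surviving definitions
OUT = GEN + surviving = 3 + 4 = 7

7


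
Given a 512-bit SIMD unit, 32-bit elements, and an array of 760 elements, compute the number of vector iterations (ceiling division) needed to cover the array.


Width = 512 / 32 = 16 elements per vector op
Iterations = ceil(760 / 16) = 48

48


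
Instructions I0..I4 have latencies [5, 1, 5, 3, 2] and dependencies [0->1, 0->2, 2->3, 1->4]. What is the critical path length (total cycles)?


Compute longest path through dependency graph: dist(Ik) = max over predecessors of dist + latency(Ik).
dist(I0) = latency 5 = 5
dist(I1) = dist(I0) + 1 = 5 + 1 = 6
dist(I2) = dist(I0) + 5 = 5 + 5 = 10
dist(I3) = dist(I2) + 3 = 10 + 3 = 13
dist(I4) = dist(I1) + 2 = 6 + 2 = 8
Critical path = max dist = 13

13


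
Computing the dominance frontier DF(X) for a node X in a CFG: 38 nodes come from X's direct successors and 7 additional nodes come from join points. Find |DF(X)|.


DF(X) = direct successor contributions + join point contributions
= 38 + 7 = 45

45


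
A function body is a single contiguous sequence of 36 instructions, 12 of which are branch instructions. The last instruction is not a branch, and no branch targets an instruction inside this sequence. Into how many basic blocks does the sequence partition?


With no in-sequence branch targets, the leaders are the first instruction plus the instruction after each branch.
Number of basic blocks = branches + 1
= 12 + 1 = 13

13


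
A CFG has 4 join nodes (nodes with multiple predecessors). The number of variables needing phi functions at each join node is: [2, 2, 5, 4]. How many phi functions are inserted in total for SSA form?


Total phi functions = sum of phi functions at each join node
= 2 + 2 + 5 + 4 = 13

13


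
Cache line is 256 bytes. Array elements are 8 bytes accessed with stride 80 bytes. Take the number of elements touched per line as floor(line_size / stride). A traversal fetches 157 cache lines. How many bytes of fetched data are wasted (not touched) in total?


Elements per line = floor(256 / 80) = 3
Bytes used per line = 3 * 8 = 24
Wasted per line = 256 - 24 = 232
Total wasted = 232 * 157 = 36424

36424


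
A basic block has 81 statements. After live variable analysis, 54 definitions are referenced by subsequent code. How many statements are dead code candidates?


Dead code = total statements - live definitions
= 81 - 54 = 27

27


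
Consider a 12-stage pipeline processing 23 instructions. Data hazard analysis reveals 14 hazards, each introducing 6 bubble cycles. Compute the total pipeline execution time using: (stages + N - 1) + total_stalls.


Base cycles = 12 + 23 - 1 = 34
Total stalls = 14 * 6 = 84
Total = 34 + 84 = 118

118


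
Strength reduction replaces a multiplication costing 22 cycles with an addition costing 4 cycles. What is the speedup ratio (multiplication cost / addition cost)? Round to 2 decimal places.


Ratio = mult_cost / add_cost = 22 / 4 = 5.5

5.5


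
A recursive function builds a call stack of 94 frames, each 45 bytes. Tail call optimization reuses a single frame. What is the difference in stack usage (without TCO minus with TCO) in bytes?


Without TCO: 94 * 45 = 4230 bytes
With TCO: reuse 1 frame = 45 bytes
Savings = 4230 - 45 = 4185

4185


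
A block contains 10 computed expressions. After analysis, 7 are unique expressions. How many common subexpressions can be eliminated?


CSE count = total expressions - unique expressions
= 10 - 7 = 3

3


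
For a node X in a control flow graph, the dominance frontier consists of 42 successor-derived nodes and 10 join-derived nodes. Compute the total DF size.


DF(X) = direct successor contributions + join point contributions
= 42 + 10 = 52

52


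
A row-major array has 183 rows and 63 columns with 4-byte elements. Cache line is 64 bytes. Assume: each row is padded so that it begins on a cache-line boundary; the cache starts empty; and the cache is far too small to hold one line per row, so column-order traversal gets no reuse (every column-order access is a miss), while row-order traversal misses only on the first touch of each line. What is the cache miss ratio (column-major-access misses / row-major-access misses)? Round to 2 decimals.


Each row occupies 63 * 4 = 252 bytes and starts on a line boundary, so it spans ceil(252 / 64) = 4 cache lines.
Row-major traversal misses (one per line touched): 183 * ceil(63 * 4 / 64) = 732
Column-major traversal misses (no reuse, every access misses): 183 * 63 = 11529
Ratio = 11529 / 732 = 15.75

15.75


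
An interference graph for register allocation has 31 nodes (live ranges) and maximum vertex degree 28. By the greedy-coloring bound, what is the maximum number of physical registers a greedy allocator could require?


Greedy coloring never needs more than (max_degree + 1) colors: when coloring a vertex, at most max_degree neighbors are already colored.
Upper bound = 28 + 1 = 29

29


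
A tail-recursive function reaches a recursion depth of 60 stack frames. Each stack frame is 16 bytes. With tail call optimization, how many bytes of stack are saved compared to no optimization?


Without TCO: 60 * 16 = 960 bytes
With TCO: reuse 1 frame = 16 bytes
Savings = 960 - 16 = 944

944


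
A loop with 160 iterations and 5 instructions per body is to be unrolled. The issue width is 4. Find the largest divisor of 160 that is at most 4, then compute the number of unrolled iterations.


Largest divisor of 160 <= 4 is 4
New iterations = 160 / 4 = 40

40


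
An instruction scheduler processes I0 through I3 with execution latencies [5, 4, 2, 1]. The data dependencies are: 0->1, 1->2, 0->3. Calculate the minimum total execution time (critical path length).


Compute longest path through dependency graph: dist(Ik) = max over predecessors of dist + latency(Ik).
dist(I0) = latency 5 = 5
dist(I1) = dist(I0) + 4 = 5 + 4 = 9
dist(I2) = dist(I1) + 2 = 9 + 2 = 11
dist(I3) = dist(I0) + 1 = 5 + 1 = 6
Critical path = max dist = 11

11


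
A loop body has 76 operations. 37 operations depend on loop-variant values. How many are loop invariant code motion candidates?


Invariant candidates = total - loop-dependent
= 76 - 37 = 39

39


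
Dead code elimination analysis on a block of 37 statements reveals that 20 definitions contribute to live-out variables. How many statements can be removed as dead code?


Dead code = total statements - live definitions
= 37 - 20 = 17

17


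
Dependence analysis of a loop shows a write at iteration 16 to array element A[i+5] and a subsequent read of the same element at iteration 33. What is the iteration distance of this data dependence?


Distance = read iteration - write iteration
= 33 - 16 = 17

17


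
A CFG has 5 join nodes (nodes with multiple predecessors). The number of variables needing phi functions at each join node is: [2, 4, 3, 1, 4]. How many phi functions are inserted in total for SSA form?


Total phi functions = sum of phi functions at each join node
= 2 + 4 + 3 + 1 + 4 = 14

14


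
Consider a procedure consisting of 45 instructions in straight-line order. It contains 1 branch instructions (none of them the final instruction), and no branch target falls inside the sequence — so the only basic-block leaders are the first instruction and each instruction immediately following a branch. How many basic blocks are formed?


With no in-sequence branch targets, the leaders are the first instruction plus the instruction after each branch.
Number of basic blocks = branches + 1
= 1 + 1 = 2

2


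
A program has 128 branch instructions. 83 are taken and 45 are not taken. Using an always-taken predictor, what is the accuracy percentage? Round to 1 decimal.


Predictor: always-taken
Correct predictions = 83
Accuracy = 83 / 128 * 100 = 64.8%

64.8


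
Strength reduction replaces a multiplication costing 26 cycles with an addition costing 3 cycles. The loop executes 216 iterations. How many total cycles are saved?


Per-iteration saving = 26 - 3 = 23
Total saved = 216 * 23 = 4968

4968


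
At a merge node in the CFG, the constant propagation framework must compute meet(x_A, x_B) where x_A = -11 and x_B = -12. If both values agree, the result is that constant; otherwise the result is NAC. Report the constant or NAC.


Meet operation: if both paths give the same constant, result is that constant; if they differ, result is NAC (not-a-constant).
Path A: -11, Path B: -12 -> differ
Result: not-a-constant -> NAC

NAC


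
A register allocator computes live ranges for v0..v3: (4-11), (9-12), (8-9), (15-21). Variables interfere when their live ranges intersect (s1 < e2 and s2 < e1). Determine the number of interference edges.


Check all pairs for overlapping intervals.
Two intervals (s1,e1) and (s2,e2) overlap if s1 < e2 and s2 < e1.
v0 (4-11) vs v1..v3: overlaps v1, v2 -> 2
v1 (9-12) vs v2..v3: overlaps none -> 0
v2 (8-9) vs v3: overlaps none -> 0
Total overlapping pairs = 2 + 0 + 0 = 2

2


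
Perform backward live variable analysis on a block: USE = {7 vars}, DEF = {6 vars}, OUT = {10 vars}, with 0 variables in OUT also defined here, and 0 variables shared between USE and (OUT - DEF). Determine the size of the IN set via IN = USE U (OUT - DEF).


OUT - DEF: 10 - 0 = 10
|IN| = |USE| + |OUT - DEF| - |USE ∩ (OUT - DEF)| = 7 + 10 - 0 = 17

17


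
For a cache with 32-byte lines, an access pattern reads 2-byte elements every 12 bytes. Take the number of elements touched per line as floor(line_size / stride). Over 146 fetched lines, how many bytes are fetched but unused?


Elements per line = floor(32 / 12) = 2
Bytes used per line = 2 * 2 = 4
Wasted per line = 32 - 4 = 28
Total wasted = 28 * 146 = 4088

4088


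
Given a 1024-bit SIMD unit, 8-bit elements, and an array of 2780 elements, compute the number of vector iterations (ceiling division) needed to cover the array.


Width = 1024 / 8 = 128 elements per vector op
Iterations = ceil(2780 / 128) = 22

22


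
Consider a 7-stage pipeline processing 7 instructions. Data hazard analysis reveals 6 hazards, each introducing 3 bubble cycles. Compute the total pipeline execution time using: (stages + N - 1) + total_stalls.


Base cycles = 7 + 7 - 1 = 13
Total stalls = 6 * 3 = 18
Total = 13 + 18 = 31

31


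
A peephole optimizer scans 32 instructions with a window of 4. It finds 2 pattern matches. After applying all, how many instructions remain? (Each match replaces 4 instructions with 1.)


Each match removes 3 instructions.
Total removed = 2 * 3 = 6
Remaining = 32 - 6 = 26

26


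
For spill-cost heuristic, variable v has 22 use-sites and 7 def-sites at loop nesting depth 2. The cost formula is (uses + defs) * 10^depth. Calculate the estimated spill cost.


uses + defs = 22 + 7 = 29
10^2 = 100
Spill cost = 29 * 100 = 2900

2900


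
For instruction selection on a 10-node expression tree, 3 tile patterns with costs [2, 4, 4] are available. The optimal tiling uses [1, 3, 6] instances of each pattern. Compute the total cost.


Total cost = sum(count_i * cost_i)
= 1*2 + 3*4 + 6*4
= 38

38


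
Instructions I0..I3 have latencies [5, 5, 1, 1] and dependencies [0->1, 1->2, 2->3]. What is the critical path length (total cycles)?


Compute longest path through dependency graph: dist(Ik) = max over predecessors of dist + latency(Ik).
dist(I0) = latency 5 = 5
dist(I1) = dist(I0) + 5 = 5 + 5 = 10
dist(I2) = dist(I1) + 1 = 10 + 1 = 11
dist(I3) = dist(I2) + 1 = 11 + 1 = 12
Critical path = max dist = 12

12


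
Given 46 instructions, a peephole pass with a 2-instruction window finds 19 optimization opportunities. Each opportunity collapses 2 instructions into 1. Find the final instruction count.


Each match removes 1 instructions.
Total removed = 19 * 1 = 19
Remaining = 46 - 19 = 27

27


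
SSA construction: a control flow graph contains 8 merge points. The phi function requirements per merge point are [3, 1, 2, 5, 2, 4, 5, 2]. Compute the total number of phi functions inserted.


Total phi functions = sum of phi functions at each join node
= 3 + 1 + 2 + 5 + 2 + 4 + 5 + 2 = 24

24


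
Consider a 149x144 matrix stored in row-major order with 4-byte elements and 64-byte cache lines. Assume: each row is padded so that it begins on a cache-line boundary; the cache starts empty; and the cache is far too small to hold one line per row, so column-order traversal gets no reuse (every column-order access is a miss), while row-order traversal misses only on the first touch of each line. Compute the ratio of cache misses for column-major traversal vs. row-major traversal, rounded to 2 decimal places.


Each row occupies 144 * 4 = 576 bytes and starts on a line boundary, so it spans ceil(576 / 64) = 9 cache lines.
Row-major traversal misses (one per line touched): 149 * ceil(144 * 4 / 64) = 1341
Column-major traversal misses (no reuse, every access misses): 149 * 144 = 21456
Ratio = 21456 / 1341 = 16.0

16.0


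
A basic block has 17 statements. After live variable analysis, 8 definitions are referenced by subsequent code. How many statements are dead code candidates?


Dead code = total statements - live definitions
= 17 - 8 = 9

9


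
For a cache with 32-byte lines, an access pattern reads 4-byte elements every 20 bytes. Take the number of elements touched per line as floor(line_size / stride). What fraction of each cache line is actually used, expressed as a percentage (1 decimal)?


Elements per cache line = floor(32 / 20) = 1
Bytes used = 1 * 4 = 4
Utilization = 4 / 32 * 100 = 12.5%

12.5


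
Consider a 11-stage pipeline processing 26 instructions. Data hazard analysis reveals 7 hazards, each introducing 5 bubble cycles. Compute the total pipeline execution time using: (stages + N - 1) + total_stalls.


Base cycles = 11 + 26 - 1 = 36
Total stalls = 7 * 5 = 35
Total = 36 + 35 = 71

71


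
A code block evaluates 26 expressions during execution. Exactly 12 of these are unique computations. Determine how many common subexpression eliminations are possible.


CSE count = total expressions - unique expressions
= 26 - 12 = 14

14


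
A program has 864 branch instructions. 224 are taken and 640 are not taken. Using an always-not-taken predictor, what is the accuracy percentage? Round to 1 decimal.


Predictor: always-not-taken
Correct predictions = 640
Accuracy = 640 / 864 * 100 = 74.1%

74.1


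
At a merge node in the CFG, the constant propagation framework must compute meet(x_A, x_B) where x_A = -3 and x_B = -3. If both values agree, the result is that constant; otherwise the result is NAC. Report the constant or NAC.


Meet operation: if both paths give the same constant, result is that constant; if they differ, result is NAC (not-a-constant).
Path A: -3, Path B: -3 -> equal
Result: constant -> -3

-3


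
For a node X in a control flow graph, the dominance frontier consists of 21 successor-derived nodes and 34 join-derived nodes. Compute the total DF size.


DF(X) = direct successor contributions + join point contributions
= 21 + 34 = 55

55


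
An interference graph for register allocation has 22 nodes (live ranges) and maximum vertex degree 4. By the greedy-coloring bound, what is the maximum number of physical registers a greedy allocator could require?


Greedy coloring never needs more than (max_degree + 1) colors: when coloring a vertex, at most max_degree neighbors are already colored.
Upper bound = 4 + 1 = 5

5


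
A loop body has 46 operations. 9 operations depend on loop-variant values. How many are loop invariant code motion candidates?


Invariant candidates = total - loop-dependent
= 46 - 9 = 37

37


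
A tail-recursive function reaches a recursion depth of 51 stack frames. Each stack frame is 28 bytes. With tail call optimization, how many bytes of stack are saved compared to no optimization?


Without TCO: 51 * 28 = 1428 bytes
With TCO: reuse 1 frame = 28 bytes
Savings = 1428 - 28 = 1400

1400


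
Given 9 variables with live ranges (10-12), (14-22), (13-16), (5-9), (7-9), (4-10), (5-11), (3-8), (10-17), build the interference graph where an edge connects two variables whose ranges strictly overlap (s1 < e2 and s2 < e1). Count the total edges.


Check all pairs for overlapping intervals.
Two intervals (s1,e1) and (s2,e2) overlap if s1 < e2 and s2 < e1.
v0 (10-12) vs v1..v8: overlaps v6, v8 -> 2
v1 (14-22) vs v2..v8: overlaps v2, v8 -> 2
v2 (13-16) vs v3..v8: overlaps v8 -> 1
v3 (5-9) vs v4..v8: overlaps v4, v5, v6, v7 -> 4
v4 (7-9) vs v5..v8: overlaps v5, v6, v7 -> 3
v5 (4-10) vs v6..v8: overlaps v6, v7 -> 2
v6 (5-11) vs v7..v8: overlaps v7, v8 -> 2
v7 (3-8) vs v8: overlaps none -> 0
Total overlapping pairs = 2 + 2 + 1 + 4 + 3 + 2 + 2 + 0 = 16

16


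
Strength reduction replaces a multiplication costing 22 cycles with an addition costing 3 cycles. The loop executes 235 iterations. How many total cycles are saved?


Per-iteration saving = 22 - 3 = 19
Total saved = 235 * 19 = 4465

4465


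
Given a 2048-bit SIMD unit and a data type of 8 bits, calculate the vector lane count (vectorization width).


Width = SIMD bits / data type bits
= 2048 / 8 = 256

256


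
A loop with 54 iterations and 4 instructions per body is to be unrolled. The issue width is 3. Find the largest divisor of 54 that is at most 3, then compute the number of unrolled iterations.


Largest divisor of 54 <= 3 is 3
New iterations = 54 / 3 = 18

18


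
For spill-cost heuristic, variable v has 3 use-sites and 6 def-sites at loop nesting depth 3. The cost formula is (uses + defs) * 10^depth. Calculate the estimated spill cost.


uses + defs = 3 + 6 = 9
10^3 = 1000
Spill cost = 9 * 1000 = 9000

9000


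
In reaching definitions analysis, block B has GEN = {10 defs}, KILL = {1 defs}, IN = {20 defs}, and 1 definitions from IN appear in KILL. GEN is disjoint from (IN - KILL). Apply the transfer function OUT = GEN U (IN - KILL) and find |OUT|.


IN - KILL: 20 - 1 = 19 surviving definitions
OUT = GEN + surviving = 10 + 19 = 29

29


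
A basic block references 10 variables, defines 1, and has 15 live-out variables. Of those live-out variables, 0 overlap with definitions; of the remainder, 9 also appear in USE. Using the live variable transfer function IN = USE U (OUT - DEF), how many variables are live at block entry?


OUT - DEF: 15 - 0 = 15
|IN| = |USE| + |OUT - DEF| - |USE ∩ (OUT - DEF)| = 10 + 15 - 9 = 16

16


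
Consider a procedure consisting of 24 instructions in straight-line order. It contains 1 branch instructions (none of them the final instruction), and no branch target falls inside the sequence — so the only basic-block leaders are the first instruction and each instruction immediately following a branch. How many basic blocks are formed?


With no in-sequence branch targets, the leaders are the first instruction plus the instruction after each branch.
Number of basic blocks = branches + 1
= 1 + 1 = 2

2


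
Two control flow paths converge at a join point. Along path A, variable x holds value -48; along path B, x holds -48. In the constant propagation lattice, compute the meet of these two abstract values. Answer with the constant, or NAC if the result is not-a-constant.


Meet operation: if both paths give the same constant, result is that constant; if they differ, result is NAC (not-a-constant).
Path A: -48, Path B: -48 -> equal
Result: constant -> -48

-48


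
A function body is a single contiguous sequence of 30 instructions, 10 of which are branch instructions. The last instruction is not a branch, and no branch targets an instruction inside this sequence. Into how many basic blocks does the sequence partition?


With no in-sequence branch targets, the leaders are the first instruction plus the instruction after each branch.
Number of basic blocks = branches + 1
= 10 + 1 = 11

11


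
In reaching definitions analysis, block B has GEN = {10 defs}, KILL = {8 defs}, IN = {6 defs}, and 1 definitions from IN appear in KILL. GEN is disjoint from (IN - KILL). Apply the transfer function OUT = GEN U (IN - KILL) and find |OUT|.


IN - KILL: 6 - 1 = 5 surviving definitions
OUT = GEN + surviving = 10 + 5 = 15

15
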